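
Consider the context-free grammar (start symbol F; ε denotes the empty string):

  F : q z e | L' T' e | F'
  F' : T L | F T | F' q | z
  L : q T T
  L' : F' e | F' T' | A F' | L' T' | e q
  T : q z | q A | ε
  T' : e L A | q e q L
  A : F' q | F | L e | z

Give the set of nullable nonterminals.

Directly nullable (have an ε-production): T.
No other nonterminal has a production whose RHS symbols are all nullable.

{ T }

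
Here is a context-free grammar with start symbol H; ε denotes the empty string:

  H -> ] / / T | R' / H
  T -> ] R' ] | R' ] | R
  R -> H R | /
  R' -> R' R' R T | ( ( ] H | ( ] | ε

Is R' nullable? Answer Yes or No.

Yes

R' has an ε-production, so R' ⇒ ε.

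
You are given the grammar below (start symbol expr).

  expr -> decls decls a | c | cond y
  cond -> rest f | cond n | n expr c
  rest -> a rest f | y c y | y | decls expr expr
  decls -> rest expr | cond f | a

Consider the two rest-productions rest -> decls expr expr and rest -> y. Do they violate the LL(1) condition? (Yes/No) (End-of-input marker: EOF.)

FIRST(decls expr expr) = { a, n, y } and FIRST(y) = { y }.
Both contain y, so the two alternatives are not disjoint — LL(1) conflict.

Yes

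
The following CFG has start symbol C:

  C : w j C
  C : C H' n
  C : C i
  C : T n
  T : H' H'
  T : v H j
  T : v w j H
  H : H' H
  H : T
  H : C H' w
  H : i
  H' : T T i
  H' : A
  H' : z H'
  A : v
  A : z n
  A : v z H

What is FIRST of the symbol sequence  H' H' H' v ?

Add FIRST(H') = { v, z }; H' is not nullable, stop.

{ v, z }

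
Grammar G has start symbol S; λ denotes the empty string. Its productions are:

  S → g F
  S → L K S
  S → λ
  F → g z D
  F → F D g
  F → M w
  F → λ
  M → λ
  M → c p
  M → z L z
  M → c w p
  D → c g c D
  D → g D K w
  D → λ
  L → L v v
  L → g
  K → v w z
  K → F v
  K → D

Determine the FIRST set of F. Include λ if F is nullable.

{ c, g, w, z, λ }

F → g z D contributes {g}.
From F → F D g: F, D nullable, take FIRST(F) ∪ FIRST(D) ∪ {g} = { c, g, w, z }.
From F → M w: M nullable, take FIRST(M) ∪ {w} = { c, w, z }.
F → λ contributes λ.
Union: FIRST(F) = { c, g, w, z, λ }.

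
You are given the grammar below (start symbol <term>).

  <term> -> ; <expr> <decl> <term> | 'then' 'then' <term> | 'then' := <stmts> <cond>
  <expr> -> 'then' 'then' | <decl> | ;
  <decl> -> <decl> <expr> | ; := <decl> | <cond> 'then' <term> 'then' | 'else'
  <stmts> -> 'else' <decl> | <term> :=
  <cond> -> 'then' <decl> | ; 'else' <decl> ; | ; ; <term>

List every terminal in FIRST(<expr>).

<expr> -> 'then' 'then' contributes {'then'}.
From <expr> -> <decl>: add FIRST(<decl>) = { 'else', 'then', ; }.
<expr> -> ; contributes {;}.
Union: FIRST(<expr>) = { 'else', 'then', ; }.

{ 'else', 'then', ; }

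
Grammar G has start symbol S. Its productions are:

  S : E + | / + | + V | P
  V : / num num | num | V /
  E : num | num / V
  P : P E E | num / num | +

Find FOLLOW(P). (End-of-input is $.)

In S : P: P is at the end, add FOLLOW(S) = { $ }.
In P : P E E: add FIRST(E E) = { num }.
Union: FOLLOW(P) = { $, num }.

{ $, num }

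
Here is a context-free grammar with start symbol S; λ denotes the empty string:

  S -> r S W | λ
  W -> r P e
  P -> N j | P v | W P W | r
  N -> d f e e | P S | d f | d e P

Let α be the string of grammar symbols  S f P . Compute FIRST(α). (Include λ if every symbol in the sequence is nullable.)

{ f, r }

Add FIRST(S)\{λ} = { r }; S is nullable, continue.
f is a terminal; add {f} and stop.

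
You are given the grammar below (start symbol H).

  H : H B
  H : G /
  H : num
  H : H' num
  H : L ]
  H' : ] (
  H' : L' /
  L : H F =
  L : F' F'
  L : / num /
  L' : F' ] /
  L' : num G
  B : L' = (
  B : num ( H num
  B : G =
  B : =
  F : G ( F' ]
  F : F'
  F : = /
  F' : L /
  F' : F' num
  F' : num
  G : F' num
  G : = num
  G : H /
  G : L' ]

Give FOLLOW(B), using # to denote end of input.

In H : H B: B is at the end, add FOLLOW(H) = { #, /, =, ], num }.
Union: FOLLOW(B) = { #, /, =, ], num }.

{ #, /, =, ], num }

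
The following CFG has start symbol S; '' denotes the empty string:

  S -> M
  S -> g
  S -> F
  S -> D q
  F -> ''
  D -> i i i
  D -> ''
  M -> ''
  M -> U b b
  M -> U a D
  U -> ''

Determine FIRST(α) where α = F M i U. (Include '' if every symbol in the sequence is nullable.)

Add FIRST(F)\{''} = {  }; F is nullable, continue.
Add FIRST(M)\{''} = { a, b }; M is nullable, continue.
i is a terminal; add {i} and stop.

{ a, b, i }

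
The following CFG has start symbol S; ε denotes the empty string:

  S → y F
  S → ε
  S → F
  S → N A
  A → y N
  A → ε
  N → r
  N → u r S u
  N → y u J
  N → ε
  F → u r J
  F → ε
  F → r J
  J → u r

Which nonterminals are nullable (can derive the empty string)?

Directly nullable (have an ε-production): S, A, N, F.
No other nonterminal has a production whose RHS symbols are all nullable.

{ A, F, N, S }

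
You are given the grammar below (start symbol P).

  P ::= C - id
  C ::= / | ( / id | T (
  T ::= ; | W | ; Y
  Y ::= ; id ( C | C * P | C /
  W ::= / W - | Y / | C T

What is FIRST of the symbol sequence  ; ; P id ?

{ ; }

; is a terminal; add {;} and stop.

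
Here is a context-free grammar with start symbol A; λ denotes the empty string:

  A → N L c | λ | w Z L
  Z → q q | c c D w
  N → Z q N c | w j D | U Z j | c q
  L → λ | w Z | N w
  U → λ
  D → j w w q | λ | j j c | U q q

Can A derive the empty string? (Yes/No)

A has an λ-production, so A ⇒ λ.

Yes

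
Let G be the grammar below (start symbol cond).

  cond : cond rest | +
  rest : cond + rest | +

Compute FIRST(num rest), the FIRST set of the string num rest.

{ num }

num is a terminal; add {num} and stop.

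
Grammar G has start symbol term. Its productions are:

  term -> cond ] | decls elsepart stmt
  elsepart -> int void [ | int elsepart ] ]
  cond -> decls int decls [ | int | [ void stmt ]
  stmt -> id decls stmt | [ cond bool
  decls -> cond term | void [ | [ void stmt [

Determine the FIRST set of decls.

{ [, int, void }

From decls -> cond term: add FIRST(cond) = { [, int, void }.
decls -> void [ contributes {void}.
decls -> [ void stmt [ contributes {[}.
Union: FIRST(decls) = { [, int, void }.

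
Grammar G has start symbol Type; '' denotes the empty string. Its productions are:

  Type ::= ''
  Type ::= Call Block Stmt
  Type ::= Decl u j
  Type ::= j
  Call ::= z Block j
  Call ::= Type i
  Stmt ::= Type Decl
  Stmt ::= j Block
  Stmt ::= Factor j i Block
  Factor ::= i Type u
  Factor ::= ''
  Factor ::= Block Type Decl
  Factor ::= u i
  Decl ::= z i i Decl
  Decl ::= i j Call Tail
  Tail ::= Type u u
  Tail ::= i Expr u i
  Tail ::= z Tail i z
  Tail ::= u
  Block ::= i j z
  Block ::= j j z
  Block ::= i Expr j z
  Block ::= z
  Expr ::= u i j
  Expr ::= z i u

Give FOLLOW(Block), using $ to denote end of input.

In Type ::= Call Block Stmt: add FIRST(Stmt) = { i, j, u, z }.
In Call ::= z Block j: add FIRST(j) = { j }.
In Stmt ::= j Block: Block is at the end, add FOLLOW(Stmt) = { $, i, u, z }.
In Stmt ::= Factor j i Block: Block is at the end, add FOLLOW(Stmt) = { $, i, u, z }.
In Factor ::= Block Type Decl: add FIRST(Type Decl) = { i, j, z }.
Union: FOLLOW(Block) = { $, i, j, u, z }.

{ $, i, j, u, z }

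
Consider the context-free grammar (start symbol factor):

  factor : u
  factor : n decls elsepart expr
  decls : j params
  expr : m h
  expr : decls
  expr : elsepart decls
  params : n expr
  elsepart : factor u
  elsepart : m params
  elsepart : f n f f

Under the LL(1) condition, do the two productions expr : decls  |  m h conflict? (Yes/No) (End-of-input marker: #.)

FIRST(decls) = { j } and FIRST(m h) = { m }.
The FIRST sets are disjoint and neither alternative is nullable — no conflict.

No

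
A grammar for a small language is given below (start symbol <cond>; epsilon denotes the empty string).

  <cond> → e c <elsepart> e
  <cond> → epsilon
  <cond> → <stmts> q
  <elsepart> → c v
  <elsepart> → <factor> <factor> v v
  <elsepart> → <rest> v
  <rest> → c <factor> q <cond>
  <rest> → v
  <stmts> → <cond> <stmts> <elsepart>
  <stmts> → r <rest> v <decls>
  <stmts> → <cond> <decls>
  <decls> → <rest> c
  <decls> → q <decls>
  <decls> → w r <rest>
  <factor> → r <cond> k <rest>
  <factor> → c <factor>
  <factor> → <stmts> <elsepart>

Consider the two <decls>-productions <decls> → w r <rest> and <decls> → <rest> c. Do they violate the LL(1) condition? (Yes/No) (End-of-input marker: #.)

FIRST(w r <rest>) = { w } and FIRST(<rest> c) = { c, v }.
The FIRST sets are disjoint and neither alternative is nullable — no conflict.

No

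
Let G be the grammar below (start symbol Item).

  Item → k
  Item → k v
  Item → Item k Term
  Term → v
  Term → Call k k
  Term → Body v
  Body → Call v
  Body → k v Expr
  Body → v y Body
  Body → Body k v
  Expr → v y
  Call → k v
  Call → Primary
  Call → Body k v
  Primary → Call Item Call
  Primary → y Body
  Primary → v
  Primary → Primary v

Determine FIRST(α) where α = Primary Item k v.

{ k, v, y }

Add FIRST(Primary) = { k, v, y }; Primary is not nullable, stop.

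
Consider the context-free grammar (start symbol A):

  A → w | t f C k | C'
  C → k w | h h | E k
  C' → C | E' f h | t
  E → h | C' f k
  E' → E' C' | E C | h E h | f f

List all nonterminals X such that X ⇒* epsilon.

{ } (none)

No nonterminal has an empty production or an RHS whose symbols are all nullable.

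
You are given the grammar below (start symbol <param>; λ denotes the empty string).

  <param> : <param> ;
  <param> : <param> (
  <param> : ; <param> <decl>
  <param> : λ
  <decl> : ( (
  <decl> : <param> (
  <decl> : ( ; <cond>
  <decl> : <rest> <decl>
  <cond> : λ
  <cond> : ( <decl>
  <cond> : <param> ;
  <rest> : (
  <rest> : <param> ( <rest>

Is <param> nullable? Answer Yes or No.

Yes

<param> has an λ-production, so <param> ⇒ λ.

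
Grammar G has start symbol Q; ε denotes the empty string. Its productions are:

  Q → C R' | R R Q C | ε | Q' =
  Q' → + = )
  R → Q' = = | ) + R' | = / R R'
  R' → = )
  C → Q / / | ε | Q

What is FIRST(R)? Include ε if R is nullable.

From R → Q' = =: add FIRST(Q') = { + }.
R → ) + R' contributes {)}.
R → = / R R' contributes {=}.
Union: FIRST(R) = { ), +, = }.

{ ), +, = }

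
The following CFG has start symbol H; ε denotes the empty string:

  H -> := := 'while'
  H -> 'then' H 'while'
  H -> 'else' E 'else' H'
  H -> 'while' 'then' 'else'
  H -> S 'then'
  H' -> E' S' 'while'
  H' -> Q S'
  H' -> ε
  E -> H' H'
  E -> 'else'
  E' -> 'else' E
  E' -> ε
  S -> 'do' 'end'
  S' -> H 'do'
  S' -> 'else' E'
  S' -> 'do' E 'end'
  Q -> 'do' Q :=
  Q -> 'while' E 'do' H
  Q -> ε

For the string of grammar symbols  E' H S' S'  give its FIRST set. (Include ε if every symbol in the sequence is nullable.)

Add FIRST(E')\{ε} = { 'else' }; E' is nullable, continue.
Add FIRST(H) = { 'do', 'else', 'then', 'while', := }; H is not nullable, stop.

{ 'do', 'else', 'then', 'while', := }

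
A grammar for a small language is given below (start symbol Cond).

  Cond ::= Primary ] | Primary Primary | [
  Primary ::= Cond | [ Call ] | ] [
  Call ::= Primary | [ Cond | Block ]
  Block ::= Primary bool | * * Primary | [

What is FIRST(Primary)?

From Primary ::= Cond: add FIRST(Cond) = { [, ] }.
Primary ::= [ Call ] contributes {[}.
Primary ::= ] [ contributes {]}.
Union: FIRST(Primary) = { [, ] }.

{ [, ] }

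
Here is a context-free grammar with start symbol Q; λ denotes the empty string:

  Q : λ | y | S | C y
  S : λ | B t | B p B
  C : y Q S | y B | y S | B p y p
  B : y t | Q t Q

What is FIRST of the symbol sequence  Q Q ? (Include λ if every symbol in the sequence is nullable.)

{ t, y, λ }

Add FIRST(Q)\{λ} = { t, y }; Q is nullable, continue.
Add FIRST(Q)\{λ} = { t, y }; Q is nullable, continue.
Every symbol is nullable, so include λ.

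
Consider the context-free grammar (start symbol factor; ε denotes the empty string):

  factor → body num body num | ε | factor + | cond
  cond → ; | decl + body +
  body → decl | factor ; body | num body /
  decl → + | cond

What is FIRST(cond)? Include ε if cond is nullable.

{ +, ; }

cond → ; contributes {;}.
From cond → decl + body +: add FIRST(decl) = { +, ; }.
Union: FIRST(cond) = { +, ; }.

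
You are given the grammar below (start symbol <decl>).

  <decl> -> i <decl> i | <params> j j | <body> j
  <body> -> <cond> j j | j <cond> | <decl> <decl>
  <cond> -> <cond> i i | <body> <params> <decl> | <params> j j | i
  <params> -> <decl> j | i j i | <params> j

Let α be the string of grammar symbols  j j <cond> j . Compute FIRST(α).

{ j }

j is a terminal; add {j} and stop.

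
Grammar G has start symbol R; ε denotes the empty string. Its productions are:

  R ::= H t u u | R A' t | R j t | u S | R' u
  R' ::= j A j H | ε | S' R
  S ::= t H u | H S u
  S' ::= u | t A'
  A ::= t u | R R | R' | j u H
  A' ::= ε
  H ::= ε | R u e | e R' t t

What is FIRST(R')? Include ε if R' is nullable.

R' ::= j A j H contributes {j}.
R' ::= ε contributes ε.
From R' ::= S' R: add FIRST(S') = { t, u }.
Union: FIRST(R') = { j, t, u, ε }.

{ j, t, u, ε }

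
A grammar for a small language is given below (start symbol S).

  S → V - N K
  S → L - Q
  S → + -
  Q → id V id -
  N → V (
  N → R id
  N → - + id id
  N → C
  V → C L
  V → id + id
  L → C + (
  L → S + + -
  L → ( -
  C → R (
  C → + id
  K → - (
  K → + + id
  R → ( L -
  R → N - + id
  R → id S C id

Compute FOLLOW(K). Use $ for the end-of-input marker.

In S → V - N K: K is at the end, add FOLLOW(S) = { $, (, +, -, id }.
Union: FOLLOW(K) = { $, (, +, -, id }.

{ $, (, +, -, id }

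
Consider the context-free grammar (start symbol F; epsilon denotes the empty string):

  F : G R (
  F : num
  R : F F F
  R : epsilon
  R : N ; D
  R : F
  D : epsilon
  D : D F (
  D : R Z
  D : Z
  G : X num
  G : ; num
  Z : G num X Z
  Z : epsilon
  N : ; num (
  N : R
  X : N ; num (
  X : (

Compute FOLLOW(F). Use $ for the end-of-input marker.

F is the start symbol, so $ ∈ FOLLOW(F).
In R : F F F: add FIRST(F F) = { (, ;, num }.
In R : F F F: add FIRST(F) = { (, ;, num }.
In R : F F F: F is at the end, add FOLLOW(R) = { (, ;, num }.
In R : F: F is at the end, add FOLLOW(R) = { (, ;, num }.
In D : D F (: add FIRST(() = { ( }.
Union: FOLLOW(F) = { $, (, ;, num }.

{ $, (, ;, num }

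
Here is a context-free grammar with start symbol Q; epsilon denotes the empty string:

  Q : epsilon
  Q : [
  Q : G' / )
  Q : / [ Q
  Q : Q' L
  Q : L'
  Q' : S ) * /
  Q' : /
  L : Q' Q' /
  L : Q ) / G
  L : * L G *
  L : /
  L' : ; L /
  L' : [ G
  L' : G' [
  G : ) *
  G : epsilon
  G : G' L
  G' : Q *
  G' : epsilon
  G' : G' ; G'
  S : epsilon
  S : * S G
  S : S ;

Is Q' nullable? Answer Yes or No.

No

Nullable nonterminals: G, G', Q, S.
No production of Q' has an RHS whose symbols are all nullable, so Q' is not nullable.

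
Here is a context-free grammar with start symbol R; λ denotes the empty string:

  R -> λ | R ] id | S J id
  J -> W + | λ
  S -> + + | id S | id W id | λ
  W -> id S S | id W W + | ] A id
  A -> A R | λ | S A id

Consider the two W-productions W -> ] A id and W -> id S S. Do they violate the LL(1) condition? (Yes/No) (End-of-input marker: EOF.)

No

FIRST(] A id) = { ] } and FIRST(id S S) = { id }.
The FIRST sets are disjoint and neither alternative is nullable — no conflict.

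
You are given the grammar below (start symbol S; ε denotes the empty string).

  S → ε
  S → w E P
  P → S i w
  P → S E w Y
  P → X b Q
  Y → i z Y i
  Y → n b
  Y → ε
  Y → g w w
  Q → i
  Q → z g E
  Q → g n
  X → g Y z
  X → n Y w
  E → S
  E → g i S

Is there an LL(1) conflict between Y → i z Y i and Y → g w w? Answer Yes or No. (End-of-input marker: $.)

FIRST(i z Y i) = { i } and FIRST(g w w) = { g }.
The FIRST sets are disjoint and neither alternative is nullable — no conflict.

No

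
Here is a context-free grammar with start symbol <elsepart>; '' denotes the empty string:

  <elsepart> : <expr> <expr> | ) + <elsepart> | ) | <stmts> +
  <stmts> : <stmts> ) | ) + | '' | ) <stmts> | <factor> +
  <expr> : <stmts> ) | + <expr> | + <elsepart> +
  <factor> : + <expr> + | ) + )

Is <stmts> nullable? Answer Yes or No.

Yes

<stmts> has an ''-production, so <stmts> ⇒ ''.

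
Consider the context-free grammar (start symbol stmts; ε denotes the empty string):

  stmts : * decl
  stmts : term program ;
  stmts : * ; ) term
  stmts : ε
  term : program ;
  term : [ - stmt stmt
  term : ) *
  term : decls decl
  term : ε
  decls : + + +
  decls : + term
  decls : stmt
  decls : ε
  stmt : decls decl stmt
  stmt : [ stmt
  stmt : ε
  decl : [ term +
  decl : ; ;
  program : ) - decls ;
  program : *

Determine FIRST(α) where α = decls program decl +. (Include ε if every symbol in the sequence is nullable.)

Add FIRST(decls)\{ε} = { +, ;, [ }; decls is nullable, continue.
Add FIRST(program) = { ), * }; program is not nullable, stop.

{ ), *, +, ;, [ }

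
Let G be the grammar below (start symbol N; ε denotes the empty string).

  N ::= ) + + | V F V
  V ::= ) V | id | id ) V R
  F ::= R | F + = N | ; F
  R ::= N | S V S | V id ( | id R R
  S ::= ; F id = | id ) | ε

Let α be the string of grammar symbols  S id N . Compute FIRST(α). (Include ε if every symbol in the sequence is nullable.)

Add FIRST(S)\{ε} = { ;, id }; S is nullable, continue.
id is a terminal; add {id} and stop.

{ ;, id }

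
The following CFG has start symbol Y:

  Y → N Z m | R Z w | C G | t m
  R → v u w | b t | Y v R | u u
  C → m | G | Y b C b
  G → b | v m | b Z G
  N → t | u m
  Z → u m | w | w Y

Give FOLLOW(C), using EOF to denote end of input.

{ b, v }

In Y → C G: add FIRST(G) = { b, v }.
In C → Y b C b: add FIRST(b) = { b }.
Union: FOLLOW(C) = { b, v }.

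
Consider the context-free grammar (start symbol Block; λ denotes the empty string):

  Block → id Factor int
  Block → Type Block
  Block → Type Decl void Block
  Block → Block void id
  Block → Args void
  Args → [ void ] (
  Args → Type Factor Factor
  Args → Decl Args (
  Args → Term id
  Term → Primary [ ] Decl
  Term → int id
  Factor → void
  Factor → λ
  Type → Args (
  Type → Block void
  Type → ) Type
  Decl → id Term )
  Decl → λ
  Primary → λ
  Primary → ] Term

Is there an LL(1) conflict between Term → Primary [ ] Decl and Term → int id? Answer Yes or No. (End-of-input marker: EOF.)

No

FIRST(Primary [ ] Decl) = { [, ] } and FIRST(int id) = { int }.
The FIRST sets are disjoint and neither alternative is nullable — no conflict.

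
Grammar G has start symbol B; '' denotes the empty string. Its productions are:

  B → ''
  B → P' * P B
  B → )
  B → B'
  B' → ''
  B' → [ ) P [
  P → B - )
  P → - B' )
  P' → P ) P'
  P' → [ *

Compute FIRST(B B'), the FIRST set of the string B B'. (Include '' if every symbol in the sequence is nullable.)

Add FIRST(B)\{''} = { ), -, [ }; B is nullable, continue.
Add FIRST(B')\{''} = { [ }; B' is nullable, continue.
Every symbol is nullable, so include ''.

{ ), -, [, '' }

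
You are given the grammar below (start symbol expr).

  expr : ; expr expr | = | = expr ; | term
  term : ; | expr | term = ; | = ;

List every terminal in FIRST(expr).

expr : ; expr expr contributes {;}.
expr : = contributes {=}.
expr : = expr ; contributes {=}.
From expr : term: add FIRST(term) = { ;, = }.
Union: FIRST(expr) = { ;, = }.

{ ;, = }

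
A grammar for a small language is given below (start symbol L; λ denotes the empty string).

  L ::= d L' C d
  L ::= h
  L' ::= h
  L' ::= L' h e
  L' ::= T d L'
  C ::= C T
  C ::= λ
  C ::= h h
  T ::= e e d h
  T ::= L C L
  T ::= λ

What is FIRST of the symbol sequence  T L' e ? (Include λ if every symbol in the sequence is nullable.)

{ d, e, h }

Add FIRST(T)\{λ} = { d, e, h }; T is nullable, continue.
Add FIRST(L') = { d, e, h }; L' is not nullable, stop.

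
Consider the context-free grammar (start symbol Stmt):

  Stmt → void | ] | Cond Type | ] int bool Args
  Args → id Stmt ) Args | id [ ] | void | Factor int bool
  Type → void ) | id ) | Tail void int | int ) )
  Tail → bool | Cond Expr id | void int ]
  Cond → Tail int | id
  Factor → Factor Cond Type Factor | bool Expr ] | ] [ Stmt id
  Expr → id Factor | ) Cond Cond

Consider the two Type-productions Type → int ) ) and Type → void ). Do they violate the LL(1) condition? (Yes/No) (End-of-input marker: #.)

FIRST(int ) )) = { int } and FIRST(void )) = { void }.
The FIRST sets are disjoint and neither alternative is nullable — no conflict.

No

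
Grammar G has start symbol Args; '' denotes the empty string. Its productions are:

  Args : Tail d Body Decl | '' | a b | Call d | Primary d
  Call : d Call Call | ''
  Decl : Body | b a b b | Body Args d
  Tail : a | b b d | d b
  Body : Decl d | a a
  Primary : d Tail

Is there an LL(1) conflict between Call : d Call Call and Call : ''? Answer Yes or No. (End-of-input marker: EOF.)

FIRST(d Call Call) = { d } and FIRST('') = { '' }.
The second alternative is nullable and FOLLOW(Call) = { d } shares d with FIRST of the first — conflict.

Yes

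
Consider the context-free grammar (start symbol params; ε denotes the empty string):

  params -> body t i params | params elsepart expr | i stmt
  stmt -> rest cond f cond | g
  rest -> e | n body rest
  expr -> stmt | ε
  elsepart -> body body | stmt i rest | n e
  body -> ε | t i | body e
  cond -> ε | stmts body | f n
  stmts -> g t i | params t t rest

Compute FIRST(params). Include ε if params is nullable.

From params -> body t i params: body nullable, take FIRST(body) ∪ {t} = { e, t }.
From params -> params elsepart expr: add FIRST(params) = { e, i, t }.
params -> i stmt contributes {i}.
Union: FIRST(params) = { e, i, t }.

{ e, i, t }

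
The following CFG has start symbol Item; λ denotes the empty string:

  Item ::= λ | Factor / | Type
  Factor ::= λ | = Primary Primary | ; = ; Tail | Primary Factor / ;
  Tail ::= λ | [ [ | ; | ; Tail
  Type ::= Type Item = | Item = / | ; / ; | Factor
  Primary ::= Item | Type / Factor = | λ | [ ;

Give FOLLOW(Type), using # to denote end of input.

{ #, /, ;, =, [ }

In Item ::= Type: Type is at the end, add FOLLOW(Item) = { #, /, ;, =, [ }.
In Type ::= Type Item =: add FIRST(Item =) = { /, ;, =, [ }.
In Primary ::= Type / Factor =: add FIRST(/ Factor =) = { / }.
Union: FOLLOW(Type) = { #, /, ;, =, [ }.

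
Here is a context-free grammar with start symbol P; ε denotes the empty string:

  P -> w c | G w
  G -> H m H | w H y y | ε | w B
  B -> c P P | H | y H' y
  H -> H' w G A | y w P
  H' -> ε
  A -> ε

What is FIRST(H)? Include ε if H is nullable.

From H -> H' w G A: H' nullable, take FIRST(H') ∪ {w} = { w }.
H -> y w P contributes {y}.
Union: FIRST(H) = { w, y }.

{ w, y }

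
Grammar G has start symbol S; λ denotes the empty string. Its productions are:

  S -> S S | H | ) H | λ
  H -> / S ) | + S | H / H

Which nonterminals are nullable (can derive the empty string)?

Directly nullable (have an λ-production): S.
No other nonterminal has a production whose RHS symbols are all nullable.

{ S }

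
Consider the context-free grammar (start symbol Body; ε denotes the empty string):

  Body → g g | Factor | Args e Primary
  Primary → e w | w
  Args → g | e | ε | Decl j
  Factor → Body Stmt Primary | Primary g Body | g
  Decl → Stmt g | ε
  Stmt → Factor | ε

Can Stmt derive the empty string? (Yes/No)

Stmt has an ε-production, so Stmt ⇒ ε.

Yes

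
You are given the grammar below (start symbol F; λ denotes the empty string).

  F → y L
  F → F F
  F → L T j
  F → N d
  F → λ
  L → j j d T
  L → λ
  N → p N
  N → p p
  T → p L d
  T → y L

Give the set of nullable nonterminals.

Directly nullable (have an λ-production): F, L.
No other nonterminal has a production whose RHS symbols are all nullable.

{ F, L }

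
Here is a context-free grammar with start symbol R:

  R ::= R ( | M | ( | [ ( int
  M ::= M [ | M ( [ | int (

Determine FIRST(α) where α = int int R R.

{ int }

int is a terminal; add {int} and stop.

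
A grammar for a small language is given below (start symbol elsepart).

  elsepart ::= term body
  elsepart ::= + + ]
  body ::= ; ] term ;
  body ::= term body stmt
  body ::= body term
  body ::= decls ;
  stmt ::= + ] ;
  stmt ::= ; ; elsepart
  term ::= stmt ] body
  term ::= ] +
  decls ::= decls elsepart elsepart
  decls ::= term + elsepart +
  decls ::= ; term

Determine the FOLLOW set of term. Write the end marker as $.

In elsepart ::= term body: add FIRST(body) = { +, ;, ] }.
In body ::= ; ] term ;: add FIRST(;) = { ; }.
In body ::= term body stmt: add FIRST(body stmt) = { +, ;, ] }.
In body ::= body term: term is at the end, add FOLLOW(body) = { $, +, ;, ] }.
In decls ::= term + elsepart +: add FIRST(+ elsepart +) = { + }.
In decls ::= ; term: term is at the end, add FOLLOW(decls) = { +, ;, ] }.
Union: FOLLOW(term) = { $, +, ;, ] }.

{ $, +, ;, ] }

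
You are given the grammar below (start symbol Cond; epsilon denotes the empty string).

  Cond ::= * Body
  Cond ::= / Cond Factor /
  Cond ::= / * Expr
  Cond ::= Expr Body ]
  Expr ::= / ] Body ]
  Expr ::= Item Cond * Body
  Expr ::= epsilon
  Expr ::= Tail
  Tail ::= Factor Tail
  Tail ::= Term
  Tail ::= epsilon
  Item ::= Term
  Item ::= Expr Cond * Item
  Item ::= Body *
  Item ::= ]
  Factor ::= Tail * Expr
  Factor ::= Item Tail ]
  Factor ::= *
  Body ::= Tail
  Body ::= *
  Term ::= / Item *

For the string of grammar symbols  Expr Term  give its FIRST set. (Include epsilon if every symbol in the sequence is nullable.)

{ *, /, ] }

Add FIRST(Expr)\{epsilon} = { *, /, ] }; Expr is nullable, continue.
Add FIRST(Term) = { / }; Term is not nullable, stop.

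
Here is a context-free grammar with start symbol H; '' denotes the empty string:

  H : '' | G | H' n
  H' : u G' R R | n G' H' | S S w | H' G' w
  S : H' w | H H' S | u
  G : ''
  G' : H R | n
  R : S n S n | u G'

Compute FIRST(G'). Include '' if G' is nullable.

From G' : H R: H nullable, take FIRST(H) ∪ FIRST(R) = { n, u }.
G' : n contributes {n}.
Union: FIRST(G') = { n, u }.

{ n, u }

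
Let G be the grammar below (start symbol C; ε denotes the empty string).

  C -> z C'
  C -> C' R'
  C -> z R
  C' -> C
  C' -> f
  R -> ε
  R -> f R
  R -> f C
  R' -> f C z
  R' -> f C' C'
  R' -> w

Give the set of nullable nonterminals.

Directly nullable (have an ε-production): R.
No other nonterminal has a production whose RHS symbols are all nullable.

{ R }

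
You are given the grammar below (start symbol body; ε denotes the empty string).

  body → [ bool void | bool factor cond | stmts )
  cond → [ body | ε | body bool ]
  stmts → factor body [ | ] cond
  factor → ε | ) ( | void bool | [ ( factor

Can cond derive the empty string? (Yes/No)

cond has an ε-production, so cond ⇒ ε.

Yes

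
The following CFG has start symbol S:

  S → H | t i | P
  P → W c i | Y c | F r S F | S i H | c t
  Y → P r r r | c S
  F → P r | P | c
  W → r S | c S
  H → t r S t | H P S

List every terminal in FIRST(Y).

{ c, r, t }

From Y → P r r r: add FIRST(P) = { c, r, t }.
Y → c S contributes {c}.
Union: FIRST(Y) = { c, r, t }.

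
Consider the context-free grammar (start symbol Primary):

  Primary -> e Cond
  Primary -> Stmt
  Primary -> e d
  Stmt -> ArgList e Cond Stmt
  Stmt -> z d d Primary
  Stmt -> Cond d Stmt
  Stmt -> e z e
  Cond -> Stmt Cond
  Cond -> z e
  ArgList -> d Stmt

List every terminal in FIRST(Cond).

{ d, e, z }

From Cond -> Stmt Cond: add FIRST(Stmt) = { d, e, z }.
Cond -> z e contributes {z}.
Union: FIRST(Cond) = { d, e, z }.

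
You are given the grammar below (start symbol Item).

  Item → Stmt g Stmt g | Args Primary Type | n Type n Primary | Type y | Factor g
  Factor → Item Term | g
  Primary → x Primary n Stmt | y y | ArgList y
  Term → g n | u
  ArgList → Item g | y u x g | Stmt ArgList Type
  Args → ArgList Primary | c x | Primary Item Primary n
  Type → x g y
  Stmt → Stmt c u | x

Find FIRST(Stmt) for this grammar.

From Stmt → Stmt c u: add FIRST(Stmt) = { x }.
Stmt → x contributes {x}.
Union: FIRST(Stmt) = { x }.

{ x }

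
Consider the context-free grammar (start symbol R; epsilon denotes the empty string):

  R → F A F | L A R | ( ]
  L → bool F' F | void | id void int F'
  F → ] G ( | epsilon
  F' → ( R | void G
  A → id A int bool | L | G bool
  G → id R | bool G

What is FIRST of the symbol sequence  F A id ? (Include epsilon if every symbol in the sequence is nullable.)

{ ], bool, id, void }

Add FIRST(F)\{epsilon} = { ] }; F is nullable, continue.
Add FIRST(A) = { bool, id, void }; A is not nullable, stop.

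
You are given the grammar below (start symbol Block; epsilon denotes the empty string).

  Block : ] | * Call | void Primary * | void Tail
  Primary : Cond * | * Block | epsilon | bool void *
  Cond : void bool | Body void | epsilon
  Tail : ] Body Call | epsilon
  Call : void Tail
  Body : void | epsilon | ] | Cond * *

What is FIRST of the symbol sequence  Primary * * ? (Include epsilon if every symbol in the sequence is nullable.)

{ *, ], bool, void }

Add FIRST(Primary)\{epsilon} = { *, ], bool, void }; Primary is nullable, continue.
* is a terminal; add {*} and stop.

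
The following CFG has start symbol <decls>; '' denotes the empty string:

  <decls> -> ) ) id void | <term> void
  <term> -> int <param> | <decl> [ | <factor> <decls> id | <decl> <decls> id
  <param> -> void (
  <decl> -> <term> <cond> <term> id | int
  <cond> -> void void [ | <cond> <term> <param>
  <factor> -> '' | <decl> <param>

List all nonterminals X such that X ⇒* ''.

{ <factor> }

Directly nullable (have an ''-production): <factor>.
No other nonterminal has a production whose RHS symbols are all nullable.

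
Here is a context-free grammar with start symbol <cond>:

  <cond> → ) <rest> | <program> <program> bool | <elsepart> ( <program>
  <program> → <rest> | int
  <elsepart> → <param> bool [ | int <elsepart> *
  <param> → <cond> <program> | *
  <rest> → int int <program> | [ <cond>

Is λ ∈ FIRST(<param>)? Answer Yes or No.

No nonterminal in this grammar is nullable.
No production of <param> has an RHS whose symbols are all nullable, so <param> is not nullable.

No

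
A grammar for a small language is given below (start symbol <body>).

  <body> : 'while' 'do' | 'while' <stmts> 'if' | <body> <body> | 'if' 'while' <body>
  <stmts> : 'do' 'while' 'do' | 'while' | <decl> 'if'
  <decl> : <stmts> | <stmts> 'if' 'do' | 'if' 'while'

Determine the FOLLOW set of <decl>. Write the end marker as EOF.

In <stmts> : <decl> 'if': add FIRST('if') = { 'if' }.
Union: FOLLOW(<decl>) = { 'if' }.

{ 'if' }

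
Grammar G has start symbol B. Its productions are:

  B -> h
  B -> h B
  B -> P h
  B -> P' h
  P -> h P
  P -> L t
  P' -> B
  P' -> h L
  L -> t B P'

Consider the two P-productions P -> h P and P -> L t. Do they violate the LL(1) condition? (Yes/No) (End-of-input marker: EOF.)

No

FIRST(h P) = { h } and FIRST(L t) = { t }.
The FIRST sets are disjoint and neither alternative is nullable — no conflict.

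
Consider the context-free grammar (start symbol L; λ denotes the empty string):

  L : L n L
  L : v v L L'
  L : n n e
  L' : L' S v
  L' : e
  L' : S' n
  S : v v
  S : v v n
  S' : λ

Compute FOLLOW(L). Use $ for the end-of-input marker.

L is the start symbol, so $ ∈ FOLLOW(L).
In L : L n L: add FIRST(n L) = { n }.
In L : L n L: L is at the end, add FOLLOW(L) = { $, e, n }.
In L : v v L L': add FIRST(L') = { e, n }.
Union: FOLLOW(L) = { $, e, n }.

{ $, e, n }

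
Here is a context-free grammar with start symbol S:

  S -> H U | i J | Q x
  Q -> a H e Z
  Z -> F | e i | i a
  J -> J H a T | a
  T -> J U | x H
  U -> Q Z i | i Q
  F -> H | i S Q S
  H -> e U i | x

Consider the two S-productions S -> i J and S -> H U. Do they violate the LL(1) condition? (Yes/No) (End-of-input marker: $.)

No

FIRST(i J) = { i } and FIRST(H U) = { e, x }.
The FIRST sets are disjoint and neither alternative is nullable — no conflict.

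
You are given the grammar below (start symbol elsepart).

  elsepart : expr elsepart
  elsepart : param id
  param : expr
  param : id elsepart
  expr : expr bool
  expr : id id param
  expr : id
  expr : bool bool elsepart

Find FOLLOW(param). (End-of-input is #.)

{ bool, id }

In elsepart : param id: add FIRST(id) = { id }.
In expr : id id param: param is at the end, add FOLLOW(expr) = { bool, id }.
Union: FOLLOW(param) = { bool, id }.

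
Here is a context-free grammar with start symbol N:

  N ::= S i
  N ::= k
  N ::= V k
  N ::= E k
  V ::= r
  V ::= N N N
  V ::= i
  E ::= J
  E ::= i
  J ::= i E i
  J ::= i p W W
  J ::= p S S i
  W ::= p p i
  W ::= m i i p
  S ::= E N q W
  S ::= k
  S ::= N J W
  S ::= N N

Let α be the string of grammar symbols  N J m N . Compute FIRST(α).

Add FIRST(N) = { i, k, p, r }; N is not nullable, stop.

{ i, k, p, r }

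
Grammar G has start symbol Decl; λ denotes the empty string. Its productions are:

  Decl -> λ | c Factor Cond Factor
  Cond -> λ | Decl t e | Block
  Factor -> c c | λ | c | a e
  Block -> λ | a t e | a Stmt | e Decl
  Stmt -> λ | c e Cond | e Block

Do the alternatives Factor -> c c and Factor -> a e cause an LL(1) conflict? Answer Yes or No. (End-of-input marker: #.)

No

FIRST(c c) = { c } and FIRST(a e) = { a }.
The FIRST sets are disjoint and neither alternative is nullable — no conflict.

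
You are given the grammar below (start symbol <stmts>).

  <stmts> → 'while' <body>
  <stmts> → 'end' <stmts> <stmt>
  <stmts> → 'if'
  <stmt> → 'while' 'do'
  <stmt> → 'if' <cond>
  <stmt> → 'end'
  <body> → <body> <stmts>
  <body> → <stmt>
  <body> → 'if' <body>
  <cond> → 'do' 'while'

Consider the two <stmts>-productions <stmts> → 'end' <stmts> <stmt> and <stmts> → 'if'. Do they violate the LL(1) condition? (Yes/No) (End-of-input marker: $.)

FIRST('end' <stmts> <stmt>) = { 'end' } and FIRST('if') = { 'if' }.
The FIRST sets are disjoint and neither alternative is nullable — no conflict.

No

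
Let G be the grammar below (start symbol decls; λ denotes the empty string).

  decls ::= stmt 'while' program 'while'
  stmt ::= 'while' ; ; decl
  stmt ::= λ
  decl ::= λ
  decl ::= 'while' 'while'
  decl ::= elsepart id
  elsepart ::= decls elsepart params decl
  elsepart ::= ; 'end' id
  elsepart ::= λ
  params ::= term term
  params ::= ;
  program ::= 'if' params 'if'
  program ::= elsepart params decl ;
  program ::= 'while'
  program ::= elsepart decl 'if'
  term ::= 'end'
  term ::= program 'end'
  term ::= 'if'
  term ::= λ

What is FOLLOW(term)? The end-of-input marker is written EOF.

{ 'end', 'if', 'while', ;, id }

In params ::= term term: add FIRST(term)\{λ} = { 'end', 'if', 'while', ;, id }.
  Since term is nullable, also add FOLLOW(params) = { 'end', 'if', 'while', ;, id }.
In params ::= term term: term is at the end, add FOLLOW(params) = { 'end', 'if', 'while', ;, id }.
Union: FOLLOW(term) = { 'end', 'if', 'while', ;, id }.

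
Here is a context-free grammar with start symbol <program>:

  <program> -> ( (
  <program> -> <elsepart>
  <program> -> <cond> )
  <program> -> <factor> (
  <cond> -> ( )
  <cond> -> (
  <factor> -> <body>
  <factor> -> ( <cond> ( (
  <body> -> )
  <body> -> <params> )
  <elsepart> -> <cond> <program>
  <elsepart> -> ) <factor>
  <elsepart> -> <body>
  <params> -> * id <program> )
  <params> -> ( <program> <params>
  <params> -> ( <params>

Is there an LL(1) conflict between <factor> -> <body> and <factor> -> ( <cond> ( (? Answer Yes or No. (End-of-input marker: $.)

FIRST(<body>) = { (, ), * } and FIRST(( <cond> ( () = { ( }.
Both contain (, so the two alternatives are not disjoint — LL(1) conflict.

Yes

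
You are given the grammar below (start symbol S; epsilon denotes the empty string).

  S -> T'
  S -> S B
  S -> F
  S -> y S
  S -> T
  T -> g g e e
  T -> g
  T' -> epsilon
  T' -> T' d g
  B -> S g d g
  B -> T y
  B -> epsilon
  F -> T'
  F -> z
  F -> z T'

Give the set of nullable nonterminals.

Directly nullable (have an epsilon-production): T', B.
F -> T' with every symbol nullable, so F is nullable.
S -> T' with every symbol nullable, so S is nullable.
No other nonterminal has a production whose RHS symbols are all nullable.

{ B, F, S, T' }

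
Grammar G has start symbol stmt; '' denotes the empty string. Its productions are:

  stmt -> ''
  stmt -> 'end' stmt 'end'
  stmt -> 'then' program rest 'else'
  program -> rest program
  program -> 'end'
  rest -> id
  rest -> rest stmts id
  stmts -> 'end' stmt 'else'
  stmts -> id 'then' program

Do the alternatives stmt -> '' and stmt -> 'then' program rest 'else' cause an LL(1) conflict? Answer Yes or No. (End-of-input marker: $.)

FIRST('') = { '' } and FIRST('then' program rest 'else') = { 'then' }.
The first is nullable but FOLLOW(stmt) = { $, 'else', 'end' } is disjoint from FIRST of the second.

No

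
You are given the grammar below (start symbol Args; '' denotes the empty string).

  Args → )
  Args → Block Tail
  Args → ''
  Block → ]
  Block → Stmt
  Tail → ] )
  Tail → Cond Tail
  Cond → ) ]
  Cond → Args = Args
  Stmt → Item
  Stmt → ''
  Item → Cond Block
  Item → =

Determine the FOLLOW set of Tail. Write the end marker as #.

{ #, ), =, ] }

In Args → Block Tail: Tail is at the end, add FOLLOW(Args) = { #, ), =, ] }.
In Tail → Cond Tail: Tail is at the end, add FOLLOW(Tail) = { #, ), =, ] }.
Union: FOLLOW(Tail) = { #, ), =, ] }.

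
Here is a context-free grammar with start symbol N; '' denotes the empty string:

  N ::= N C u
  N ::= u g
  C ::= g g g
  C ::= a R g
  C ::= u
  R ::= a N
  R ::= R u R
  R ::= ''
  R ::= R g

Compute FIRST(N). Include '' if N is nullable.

{ u }

From N ::= N C u: add FIRST(N) = { u }.
N ::= u g contributes {u}.
Union: FIRST(N) = { u }.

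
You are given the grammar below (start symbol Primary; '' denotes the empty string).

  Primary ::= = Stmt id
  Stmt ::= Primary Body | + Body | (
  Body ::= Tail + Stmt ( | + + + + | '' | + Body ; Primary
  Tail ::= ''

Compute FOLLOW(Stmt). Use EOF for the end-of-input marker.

{ (, id }

In Primary ::= = Stmt id: add FIRST(id) = { id }.
In Body ::= Tail + Stmt (: add FIRST(() = { ( }.
Union: FOLLOW(Stmt) = { (, id }.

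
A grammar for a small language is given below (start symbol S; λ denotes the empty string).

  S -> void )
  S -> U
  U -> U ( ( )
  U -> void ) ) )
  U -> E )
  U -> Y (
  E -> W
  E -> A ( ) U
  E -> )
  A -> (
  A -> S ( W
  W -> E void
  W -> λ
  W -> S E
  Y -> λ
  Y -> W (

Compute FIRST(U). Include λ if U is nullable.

From U -> U ( ( ): add FIRST(U) = { (, ), void }.
U -> void ) ) ) contributes {void}.
From U -> E ): E nullable, take FIRST(E) ∪ {)} = { (, ), void }.
From U -> Y (: Y nullable, take FIRST(Y) ∪ {(} = { (, ), void }.
Union: FIRST(U) = { (, ), void }.

{ (, ), void }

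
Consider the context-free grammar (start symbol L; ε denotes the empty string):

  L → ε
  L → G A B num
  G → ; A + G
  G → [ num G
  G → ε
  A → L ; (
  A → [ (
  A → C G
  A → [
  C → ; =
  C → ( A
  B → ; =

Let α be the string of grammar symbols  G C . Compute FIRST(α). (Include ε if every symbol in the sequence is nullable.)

{ (, ;, [ }

Add FIRST(G)\{ε} = { ;, [ }; G is nullable, continue.
Add FIRST(C) = { (, ; }; C is not nullable, stop.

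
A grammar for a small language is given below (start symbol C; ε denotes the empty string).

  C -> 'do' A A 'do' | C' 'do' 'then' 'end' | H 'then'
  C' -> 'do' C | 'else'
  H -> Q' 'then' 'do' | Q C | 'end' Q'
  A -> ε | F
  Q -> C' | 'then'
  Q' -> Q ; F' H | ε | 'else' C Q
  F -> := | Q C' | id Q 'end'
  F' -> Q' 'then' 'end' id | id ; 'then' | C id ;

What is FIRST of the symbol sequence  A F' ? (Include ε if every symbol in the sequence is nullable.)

{ 'do', 'else', 'end', 'then', :=, id }

Add FIRST(A)\{ε} = { 'do', 'else', 'then', :=, id }; A is nullable, continue.
Add FIRST(F') = { 'do', 'else', 'end', 'then', id }; F' is not nullable, stop.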